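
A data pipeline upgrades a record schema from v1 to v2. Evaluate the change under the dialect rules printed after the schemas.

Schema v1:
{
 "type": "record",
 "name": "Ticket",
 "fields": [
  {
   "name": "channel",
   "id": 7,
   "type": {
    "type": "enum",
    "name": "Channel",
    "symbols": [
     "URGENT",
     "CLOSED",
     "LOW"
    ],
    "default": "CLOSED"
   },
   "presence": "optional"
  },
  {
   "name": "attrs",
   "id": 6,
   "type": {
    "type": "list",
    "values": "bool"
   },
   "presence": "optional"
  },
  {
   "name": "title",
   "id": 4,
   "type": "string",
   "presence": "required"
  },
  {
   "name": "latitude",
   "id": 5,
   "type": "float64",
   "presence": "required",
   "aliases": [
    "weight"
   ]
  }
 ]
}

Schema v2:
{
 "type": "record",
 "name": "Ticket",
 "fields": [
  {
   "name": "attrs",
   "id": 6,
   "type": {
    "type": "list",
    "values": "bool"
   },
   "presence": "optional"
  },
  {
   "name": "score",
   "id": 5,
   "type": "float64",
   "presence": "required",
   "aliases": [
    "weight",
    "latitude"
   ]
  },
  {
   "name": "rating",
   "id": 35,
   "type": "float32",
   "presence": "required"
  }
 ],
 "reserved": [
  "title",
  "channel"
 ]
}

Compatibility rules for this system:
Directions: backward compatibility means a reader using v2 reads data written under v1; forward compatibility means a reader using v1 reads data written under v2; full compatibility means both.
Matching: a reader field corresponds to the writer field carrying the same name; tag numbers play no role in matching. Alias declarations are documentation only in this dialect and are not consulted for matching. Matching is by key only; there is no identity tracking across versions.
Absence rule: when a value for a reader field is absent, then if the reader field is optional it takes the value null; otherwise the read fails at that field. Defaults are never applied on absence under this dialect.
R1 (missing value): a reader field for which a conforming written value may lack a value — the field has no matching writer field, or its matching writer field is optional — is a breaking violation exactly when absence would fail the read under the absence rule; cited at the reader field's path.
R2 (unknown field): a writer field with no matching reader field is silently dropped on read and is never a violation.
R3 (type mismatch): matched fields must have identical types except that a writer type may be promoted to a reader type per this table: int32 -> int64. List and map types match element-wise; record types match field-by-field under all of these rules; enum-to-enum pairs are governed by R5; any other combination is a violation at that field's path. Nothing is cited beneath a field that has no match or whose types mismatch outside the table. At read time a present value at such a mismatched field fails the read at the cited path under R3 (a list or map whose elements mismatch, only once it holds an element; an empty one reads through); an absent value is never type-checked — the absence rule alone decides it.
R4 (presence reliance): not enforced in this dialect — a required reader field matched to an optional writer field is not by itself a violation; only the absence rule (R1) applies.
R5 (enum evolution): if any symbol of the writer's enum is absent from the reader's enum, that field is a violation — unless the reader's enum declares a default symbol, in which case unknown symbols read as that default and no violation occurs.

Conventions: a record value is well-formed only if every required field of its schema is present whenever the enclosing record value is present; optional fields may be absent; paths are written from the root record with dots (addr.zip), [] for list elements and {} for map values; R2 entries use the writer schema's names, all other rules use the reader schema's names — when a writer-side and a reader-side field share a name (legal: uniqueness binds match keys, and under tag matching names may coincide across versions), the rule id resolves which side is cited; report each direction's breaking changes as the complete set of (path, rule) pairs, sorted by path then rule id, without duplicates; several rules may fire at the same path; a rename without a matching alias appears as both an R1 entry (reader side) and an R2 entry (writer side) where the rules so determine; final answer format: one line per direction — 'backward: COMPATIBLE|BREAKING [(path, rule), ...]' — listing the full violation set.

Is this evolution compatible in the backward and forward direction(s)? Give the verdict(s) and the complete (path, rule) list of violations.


in Ticket below, arrows point writer -> reader
checking backward for Ticket: reader v2 against writer v1:
  attrs: paired with writer attrs (list<bool> -> list<bool>; writer optional)
  score: no writer match
  rating: no writer match
  writer channel: unknown to reader
  writer title: unknown to reader
  writer latitude: unknown to reader
  rule R1 violated at rating
  rule R1 violated at score
  => backward verdict for Ticket: BREAKING, 2 violation(s)
checking forward for Ticket: reader v1 against writer v2:
  channel: no writer match
  attrs: paired with writer attrs (list<bool> -> list<bool>; writer optional)
  title: no writer match
  latitude: no writer match
  writer score: unknown to reader
  writer rating: unknown to reader
  rule R1 violated at latitude
  rule R1 violated at title
  => forward verdict for Ticket: BREAKING, 2 violation(s)

backward: BREAKING [(rating, R1), (score, R1)]; forward: BREAKING [(latitude, R1), (title, R1)]


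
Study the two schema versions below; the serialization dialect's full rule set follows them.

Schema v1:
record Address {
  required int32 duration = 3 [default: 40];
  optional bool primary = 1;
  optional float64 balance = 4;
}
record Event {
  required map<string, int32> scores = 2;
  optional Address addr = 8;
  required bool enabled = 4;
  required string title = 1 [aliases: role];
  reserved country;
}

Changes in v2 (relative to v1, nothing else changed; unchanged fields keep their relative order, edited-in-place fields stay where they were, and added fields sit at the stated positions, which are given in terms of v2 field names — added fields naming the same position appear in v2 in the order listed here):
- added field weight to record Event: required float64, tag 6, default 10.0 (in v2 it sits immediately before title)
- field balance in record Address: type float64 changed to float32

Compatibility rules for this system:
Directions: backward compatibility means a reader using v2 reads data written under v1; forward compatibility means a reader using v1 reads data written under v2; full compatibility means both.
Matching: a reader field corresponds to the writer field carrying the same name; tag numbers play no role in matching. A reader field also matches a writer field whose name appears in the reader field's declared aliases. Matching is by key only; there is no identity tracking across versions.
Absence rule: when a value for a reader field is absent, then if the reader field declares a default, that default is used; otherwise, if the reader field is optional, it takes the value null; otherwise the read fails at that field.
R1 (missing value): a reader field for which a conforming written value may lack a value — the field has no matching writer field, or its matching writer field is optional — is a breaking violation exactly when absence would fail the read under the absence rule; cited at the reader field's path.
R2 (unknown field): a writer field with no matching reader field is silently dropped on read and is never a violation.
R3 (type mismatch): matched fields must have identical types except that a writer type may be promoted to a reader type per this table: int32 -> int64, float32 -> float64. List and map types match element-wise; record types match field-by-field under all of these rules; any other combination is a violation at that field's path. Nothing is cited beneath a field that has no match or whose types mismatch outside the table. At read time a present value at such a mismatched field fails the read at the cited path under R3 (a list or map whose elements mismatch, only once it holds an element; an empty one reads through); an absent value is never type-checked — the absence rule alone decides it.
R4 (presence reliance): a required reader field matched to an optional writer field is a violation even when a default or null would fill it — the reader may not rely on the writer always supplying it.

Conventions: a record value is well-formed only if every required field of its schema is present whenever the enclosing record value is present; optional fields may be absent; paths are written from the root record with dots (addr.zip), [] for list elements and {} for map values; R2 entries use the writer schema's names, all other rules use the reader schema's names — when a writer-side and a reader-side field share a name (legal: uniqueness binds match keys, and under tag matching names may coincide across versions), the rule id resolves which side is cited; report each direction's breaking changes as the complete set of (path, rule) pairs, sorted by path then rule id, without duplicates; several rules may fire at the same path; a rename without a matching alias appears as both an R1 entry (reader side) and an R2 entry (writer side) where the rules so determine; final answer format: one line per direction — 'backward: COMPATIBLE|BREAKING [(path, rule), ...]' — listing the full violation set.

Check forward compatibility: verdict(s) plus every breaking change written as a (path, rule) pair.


forward: COMPATIBLE []

each type pair in Event: writer, then reader
forward pass over Event, reader schema v1, writer schema v2:
  writer required, map<string, int32> -> map<string, int32>: reader scores maps from writer scores
  writer optional, Address -> Address: reader addr maps from writer addr
  writer required, bool -> bool: reader enabled maps from writer enabled
  writer required, string -> string: reader title maps from writer title
  weight (writer side), unknown to reader
  writer required, int32 -> int32: reader addr.duration maps from writer addr.duration
  writer optional, bool -> bool: reader addr.primary maps from writer addr.primary
  writer optional, float32 -> float64: reader addr.balance maps from writer addr.balance
  nothing fires on Event: forward is COMPATIBLE
ruling out the remaining Event differences:
  added field weight to record Event: required float64, tag 6, default 10.0 (in v2 it sits immediately before title) -> inert for the asked Event verdict: nothing fires
  field balance in record Address: type float64 changed to float32 -> fires only in the backward direction of Event, which is not asked here


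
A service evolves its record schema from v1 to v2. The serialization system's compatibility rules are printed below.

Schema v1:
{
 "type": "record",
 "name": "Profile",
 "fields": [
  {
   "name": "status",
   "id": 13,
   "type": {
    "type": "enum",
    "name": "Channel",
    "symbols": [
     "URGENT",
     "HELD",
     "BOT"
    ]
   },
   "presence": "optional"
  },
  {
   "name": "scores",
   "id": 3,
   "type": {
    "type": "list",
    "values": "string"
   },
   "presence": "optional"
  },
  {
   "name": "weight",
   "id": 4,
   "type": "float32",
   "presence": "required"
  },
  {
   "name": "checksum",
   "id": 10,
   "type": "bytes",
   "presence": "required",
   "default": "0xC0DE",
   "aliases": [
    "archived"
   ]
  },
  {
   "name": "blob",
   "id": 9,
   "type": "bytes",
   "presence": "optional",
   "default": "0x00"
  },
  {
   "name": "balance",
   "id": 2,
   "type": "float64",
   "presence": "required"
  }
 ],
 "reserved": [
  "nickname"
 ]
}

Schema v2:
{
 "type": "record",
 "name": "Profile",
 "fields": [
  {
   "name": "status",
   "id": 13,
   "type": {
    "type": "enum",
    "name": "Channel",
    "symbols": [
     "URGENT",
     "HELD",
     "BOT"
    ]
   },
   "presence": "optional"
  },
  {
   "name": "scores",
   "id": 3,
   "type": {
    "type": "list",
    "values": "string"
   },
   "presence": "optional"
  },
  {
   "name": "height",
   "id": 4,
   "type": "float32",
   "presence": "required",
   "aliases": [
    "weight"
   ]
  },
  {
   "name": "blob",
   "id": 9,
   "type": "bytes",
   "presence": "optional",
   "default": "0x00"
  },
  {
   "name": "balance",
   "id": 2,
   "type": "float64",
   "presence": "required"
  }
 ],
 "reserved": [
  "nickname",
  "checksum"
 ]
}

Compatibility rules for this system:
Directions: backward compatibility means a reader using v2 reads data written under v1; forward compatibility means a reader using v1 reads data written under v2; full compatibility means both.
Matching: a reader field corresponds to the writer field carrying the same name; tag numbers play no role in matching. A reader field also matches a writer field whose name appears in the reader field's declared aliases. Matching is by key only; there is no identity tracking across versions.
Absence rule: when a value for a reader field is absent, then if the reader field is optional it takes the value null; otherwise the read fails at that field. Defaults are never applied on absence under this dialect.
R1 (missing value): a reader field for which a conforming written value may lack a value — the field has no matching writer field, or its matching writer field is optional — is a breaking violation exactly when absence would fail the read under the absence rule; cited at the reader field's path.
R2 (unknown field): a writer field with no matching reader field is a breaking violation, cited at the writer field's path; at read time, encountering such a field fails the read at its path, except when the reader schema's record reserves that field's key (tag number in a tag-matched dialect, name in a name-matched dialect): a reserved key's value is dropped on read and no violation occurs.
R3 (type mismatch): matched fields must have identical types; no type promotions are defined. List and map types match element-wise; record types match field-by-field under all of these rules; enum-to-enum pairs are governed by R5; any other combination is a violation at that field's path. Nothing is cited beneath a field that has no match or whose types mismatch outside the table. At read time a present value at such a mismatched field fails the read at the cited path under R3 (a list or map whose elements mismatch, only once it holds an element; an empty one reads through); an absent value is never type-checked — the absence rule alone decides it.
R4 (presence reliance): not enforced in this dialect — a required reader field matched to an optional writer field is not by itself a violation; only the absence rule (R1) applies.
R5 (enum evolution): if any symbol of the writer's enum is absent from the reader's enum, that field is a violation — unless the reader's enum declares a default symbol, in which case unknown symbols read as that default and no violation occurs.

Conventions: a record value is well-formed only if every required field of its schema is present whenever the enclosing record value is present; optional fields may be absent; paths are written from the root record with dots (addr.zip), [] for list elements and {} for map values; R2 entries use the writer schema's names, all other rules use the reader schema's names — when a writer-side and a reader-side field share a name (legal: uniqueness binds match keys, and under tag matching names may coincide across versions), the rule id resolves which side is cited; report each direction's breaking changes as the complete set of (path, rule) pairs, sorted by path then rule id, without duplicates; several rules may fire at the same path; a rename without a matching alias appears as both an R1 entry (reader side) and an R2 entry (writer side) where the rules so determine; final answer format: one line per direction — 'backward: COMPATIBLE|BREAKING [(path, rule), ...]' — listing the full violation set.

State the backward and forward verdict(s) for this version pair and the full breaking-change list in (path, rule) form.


the writer's type comes first in each Profile pair
checking backward for Profile: reader v2 against writer v1:
  status: paired with writer status (Channel -> Channel; writer optional)
  scores: paired with writer scores (list<string> -> list<string>; writer optional)
  height: paired with writer weight (float32 -> float32; writer required)
  blob: paired with writer blob (bytes -> bytes; writer optional)
  balance: paired with writer balance (float64 -> float64; writer required)
  writer checksum: unknown to reader
  => backward: COMPATIBLE
checking forward for Profile: reader v1 against writer v2:
  status: paired with writer status (Channel -> Channel; writer optional)
  scores: paired with writer scores (list<string> -> list<string>; writer optional)
  weight: no writer match
  checksum: no writer match
  blob: paired with writer blob (bytes -> bytes; writer optional)
  balance: paired with writer balance (float64 -> float64; writer required)
  writer height: unknown to reader
  R1 fires at checksum
  R2 fires at height
  R1 fires at weight
  => forward: BREAKING (3)

backward: COMPATIBLE []; forward: BREAKING [(checksum, R1), (height, R2), (weight, R1)]


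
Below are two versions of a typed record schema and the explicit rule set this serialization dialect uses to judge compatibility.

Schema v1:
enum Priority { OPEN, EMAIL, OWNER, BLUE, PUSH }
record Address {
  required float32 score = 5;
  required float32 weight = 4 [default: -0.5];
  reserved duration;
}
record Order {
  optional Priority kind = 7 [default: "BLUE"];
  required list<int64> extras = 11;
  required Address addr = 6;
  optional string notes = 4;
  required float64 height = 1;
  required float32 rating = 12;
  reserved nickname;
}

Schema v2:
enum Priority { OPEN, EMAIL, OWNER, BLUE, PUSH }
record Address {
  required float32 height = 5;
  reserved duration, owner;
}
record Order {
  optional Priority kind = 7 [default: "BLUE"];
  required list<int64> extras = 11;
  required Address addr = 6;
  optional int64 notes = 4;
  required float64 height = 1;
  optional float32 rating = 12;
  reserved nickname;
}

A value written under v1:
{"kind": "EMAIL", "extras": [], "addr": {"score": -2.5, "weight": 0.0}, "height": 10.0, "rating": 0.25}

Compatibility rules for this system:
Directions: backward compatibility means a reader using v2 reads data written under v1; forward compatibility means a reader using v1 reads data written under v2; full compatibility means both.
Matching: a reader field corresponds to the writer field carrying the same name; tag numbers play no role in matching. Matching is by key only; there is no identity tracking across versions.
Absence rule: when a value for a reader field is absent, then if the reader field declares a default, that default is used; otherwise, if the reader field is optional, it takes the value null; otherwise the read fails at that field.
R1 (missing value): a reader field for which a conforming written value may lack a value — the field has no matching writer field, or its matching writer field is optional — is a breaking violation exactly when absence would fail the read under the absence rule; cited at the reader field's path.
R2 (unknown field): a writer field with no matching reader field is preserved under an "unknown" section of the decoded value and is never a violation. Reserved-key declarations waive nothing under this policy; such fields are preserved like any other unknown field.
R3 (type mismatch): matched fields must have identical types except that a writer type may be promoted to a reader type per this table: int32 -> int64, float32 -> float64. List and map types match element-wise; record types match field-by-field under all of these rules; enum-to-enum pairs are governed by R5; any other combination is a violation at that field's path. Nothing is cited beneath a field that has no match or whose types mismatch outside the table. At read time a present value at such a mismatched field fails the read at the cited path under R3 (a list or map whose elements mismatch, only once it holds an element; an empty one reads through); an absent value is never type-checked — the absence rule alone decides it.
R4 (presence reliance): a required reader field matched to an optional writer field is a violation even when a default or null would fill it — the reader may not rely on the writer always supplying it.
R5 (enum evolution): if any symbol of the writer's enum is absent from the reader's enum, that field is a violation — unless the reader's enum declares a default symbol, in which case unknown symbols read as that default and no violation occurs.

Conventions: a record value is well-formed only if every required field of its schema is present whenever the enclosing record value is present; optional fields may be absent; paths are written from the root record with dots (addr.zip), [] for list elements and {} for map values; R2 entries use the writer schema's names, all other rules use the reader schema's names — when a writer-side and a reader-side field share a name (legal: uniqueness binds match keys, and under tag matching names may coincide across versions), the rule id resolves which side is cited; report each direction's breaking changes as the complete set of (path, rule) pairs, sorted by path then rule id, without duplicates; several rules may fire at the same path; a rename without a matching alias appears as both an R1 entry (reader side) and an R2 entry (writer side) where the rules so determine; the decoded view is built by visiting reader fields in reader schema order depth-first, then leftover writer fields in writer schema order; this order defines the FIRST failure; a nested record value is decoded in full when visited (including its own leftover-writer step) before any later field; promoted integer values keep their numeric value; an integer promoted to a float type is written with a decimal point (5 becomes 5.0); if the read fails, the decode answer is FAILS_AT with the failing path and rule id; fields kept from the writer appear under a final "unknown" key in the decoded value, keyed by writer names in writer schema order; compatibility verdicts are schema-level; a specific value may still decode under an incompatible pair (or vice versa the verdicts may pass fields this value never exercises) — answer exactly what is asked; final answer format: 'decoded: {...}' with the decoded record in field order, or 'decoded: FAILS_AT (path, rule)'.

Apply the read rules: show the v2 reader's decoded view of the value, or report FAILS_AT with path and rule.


the writer's type comes first in each Order pair
decode walk for Order under reader schema v2:
  kind := "EMAIL"
  extras := []
  read fails at addr.height under R1 (no fill)
  => FAILS_AT (addr.height, R1)
the other Order changes do not affect what is asked:
  removed field weight from record Address -> inert under this dialect — no rule fires on Order and the result does not move
  field rating in record Order: required changed to optional -> changes Order's schema-level verdicts only — the decode of this value is the same
  field notes in record Order: type string changed to int64 -> changes Order's schema-level verdicts only — the decode of this value is the same

decoded: FAILS_AT (addr.height, R1)


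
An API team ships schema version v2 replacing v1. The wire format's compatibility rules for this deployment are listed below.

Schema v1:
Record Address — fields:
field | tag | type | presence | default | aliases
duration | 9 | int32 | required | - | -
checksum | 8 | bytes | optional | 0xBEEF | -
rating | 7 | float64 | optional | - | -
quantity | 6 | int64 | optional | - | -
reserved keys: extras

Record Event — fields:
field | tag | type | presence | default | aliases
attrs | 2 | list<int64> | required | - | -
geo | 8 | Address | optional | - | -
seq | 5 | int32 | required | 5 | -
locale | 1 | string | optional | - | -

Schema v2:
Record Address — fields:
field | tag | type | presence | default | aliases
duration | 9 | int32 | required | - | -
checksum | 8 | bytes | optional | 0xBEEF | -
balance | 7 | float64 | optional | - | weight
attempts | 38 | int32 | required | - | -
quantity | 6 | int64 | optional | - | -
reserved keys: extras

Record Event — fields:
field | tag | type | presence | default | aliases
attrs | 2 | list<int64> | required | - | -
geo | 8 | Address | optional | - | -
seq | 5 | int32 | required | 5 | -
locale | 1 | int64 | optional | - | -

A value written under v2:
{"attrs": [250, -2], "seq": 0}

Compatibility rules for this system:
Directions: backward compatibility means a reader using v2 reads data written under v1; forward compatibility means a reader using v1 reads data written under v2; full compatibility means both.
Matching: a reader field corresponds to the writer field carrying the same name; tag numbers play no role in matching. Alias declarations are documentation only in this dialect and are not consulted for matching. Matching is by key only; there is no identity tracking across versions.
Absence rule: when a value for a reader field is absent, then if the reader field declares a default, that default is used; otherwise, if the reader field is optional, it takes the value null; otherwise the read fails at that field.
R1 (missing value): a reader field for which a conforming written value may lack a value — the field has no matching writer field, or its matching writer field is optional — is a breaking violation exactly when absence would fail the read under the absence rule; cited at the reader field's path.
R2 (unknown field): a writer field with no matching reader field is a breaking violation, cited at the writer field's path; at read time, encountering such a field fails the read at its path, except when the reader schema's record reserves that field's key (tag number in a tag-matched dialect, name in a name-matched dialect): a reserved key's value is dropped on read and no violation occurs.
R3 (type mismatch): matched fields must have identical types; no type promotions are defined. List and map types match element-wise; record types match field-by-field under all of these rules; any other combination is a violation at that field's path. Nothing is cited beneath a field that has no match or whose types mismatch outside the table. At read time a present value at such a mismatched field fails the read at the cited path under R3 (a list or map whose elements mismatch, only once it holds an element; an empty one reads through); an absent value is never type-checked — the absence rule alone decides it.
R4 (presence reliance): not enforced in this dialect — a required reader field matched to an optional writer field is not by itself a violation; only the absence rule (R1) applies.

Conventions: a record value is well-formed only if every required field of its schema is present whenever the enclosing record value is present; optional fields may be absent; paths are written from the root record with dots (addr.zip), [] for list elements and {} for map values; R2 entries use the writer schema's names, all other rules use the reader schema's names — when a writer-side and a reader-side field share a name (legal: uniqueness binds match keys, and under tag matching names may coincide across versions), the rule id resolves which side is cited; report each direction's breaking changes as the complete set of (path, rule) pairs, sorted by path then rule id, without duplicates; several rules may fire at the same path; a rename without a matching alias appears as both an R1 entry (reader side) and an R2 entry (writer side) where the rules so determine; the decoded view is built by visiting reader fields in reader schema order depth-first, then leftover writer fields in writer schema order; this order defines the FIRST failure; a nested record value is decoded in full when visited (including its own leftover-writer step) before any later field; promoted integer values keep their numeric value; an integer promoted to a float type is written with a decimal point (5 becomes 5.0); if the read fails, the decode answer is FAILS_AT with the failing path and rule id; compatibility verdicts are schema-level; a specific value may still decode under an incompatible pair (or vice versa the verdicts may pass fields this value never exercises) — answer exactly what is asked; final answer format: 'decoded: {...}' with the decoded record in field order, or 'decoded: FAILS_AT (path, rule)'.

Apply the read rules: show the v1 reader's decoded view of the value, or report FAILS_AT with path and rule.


each type pair in Event: writer, then reader
decoding the Event value with the v1 reader:
  attrs := [250, -2]
  geo := null (absent, optional -> null)
  seq := 0
  locale := null (absent, optional -> null)
  => decoded: {"attrs": [250, -2], "geo": null, "seq": 0, "locale": null}
ruling out the remaining Event differences:
  renamed field rating to balance in record Address -> schema-level compatibility only; this Event value's decode is unchanged
  field locale in record Event: type string changed to int64 -> schema-level compatibility only; this Event value's decode is unchanged
  added field attempts to record Address: required int32, tag 38 (in v2 it sits immediately before quantity) -> schema-level compatibility only; this Event value's decode is unchanged

decoded: {"attrs": [250, -2], "geo": null, "seq": 0, "locale": null}


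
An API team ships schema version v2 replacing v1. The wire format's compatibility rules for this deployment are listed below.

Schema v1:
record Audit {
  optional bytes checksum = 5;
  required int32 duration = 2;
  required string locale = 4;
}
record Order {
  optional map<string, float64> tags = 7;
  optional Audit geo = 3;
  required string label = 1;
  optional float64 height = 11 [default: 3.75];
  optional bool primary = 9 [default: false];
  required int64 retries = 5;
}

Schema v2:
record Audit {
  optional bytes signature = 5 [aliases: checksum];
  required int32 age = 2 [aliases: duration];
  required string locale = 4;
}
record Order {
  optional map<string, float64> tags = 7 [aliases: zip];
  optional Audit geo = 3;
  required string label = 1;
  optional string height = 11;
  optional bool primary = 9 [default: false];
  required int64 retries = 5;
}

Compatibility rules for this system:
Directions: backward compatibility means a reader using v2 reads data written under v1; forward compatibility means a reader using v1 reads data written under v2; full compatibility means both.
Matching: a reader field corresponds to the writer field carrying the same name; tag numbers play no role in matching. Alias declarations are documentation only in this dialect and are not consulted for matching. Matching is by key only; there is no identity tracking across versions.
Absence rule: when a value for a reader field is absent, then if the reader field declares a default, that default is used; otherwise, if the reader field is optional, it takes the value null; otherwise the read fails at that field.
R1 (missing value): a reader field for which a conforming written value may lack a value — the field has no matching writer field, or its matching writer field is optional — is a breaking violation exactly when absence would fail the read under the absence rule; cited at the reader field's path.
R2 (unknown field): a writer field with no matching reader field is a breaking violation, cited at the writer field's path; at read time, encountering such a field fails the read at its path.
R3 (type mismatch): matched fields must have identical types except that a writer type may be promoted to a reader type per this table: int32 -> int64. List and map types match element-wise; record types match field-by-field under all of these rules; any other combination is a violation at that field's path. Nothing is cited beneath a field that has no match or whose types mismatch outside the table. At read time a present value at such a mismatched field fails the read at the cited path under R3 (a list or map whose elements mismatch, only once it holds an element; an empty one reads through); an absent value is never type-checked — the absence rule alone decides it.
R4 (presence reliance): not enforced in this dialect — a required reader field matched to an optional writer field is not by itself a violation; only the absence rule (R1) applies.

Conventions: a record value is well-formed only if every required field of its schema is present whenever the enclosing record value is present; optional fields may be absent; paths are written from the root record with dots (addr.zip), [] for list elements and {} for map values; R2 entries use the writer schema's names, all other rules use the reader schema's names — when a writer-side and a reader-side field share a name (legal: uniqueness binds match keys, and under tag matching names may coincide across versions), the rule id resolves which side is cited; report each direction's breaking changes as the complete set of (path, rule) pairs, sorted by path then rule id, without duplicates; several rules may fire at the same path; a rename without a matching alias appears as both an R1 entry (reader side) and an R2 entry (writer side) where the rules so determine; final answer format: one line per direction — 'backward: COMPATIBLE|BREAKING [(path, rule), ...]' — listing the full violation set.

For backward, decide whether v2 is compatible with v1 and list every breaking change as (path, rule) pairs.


backward: BREAKING [(geo.age, R1), (geo.checksum, R2), (geo.duration, R2), (height, R3)]

in Order below, arrows point writer -> reader
backward for Order (reader v2, writer v1):
  tags: map<string, float64> -> map<string, float64>, writer optional; from tags
  geo: Audit -> Audit, writer optional; from geo
  label: string -> string, writer required; from label
  height: float64 -> string, writer optional; from height
  primary: bool -> bool, writer optional; from primary
  retries: int64 -> int64, writer required; from retries
  no writer field matches reader geo.signature
  no writer field matches reader geo.age
  geo.locale: string -> string, writer required; from geo.locale
  geo.checksum (writer side), unknown to reader
  geo.duration (writer side), unknown to reader
  violation R1 at geo.age
  violation R2 at geo.checksum
  violation R2 at geo.duration
  violation R3 at height
  => backward: BREAKING (4)


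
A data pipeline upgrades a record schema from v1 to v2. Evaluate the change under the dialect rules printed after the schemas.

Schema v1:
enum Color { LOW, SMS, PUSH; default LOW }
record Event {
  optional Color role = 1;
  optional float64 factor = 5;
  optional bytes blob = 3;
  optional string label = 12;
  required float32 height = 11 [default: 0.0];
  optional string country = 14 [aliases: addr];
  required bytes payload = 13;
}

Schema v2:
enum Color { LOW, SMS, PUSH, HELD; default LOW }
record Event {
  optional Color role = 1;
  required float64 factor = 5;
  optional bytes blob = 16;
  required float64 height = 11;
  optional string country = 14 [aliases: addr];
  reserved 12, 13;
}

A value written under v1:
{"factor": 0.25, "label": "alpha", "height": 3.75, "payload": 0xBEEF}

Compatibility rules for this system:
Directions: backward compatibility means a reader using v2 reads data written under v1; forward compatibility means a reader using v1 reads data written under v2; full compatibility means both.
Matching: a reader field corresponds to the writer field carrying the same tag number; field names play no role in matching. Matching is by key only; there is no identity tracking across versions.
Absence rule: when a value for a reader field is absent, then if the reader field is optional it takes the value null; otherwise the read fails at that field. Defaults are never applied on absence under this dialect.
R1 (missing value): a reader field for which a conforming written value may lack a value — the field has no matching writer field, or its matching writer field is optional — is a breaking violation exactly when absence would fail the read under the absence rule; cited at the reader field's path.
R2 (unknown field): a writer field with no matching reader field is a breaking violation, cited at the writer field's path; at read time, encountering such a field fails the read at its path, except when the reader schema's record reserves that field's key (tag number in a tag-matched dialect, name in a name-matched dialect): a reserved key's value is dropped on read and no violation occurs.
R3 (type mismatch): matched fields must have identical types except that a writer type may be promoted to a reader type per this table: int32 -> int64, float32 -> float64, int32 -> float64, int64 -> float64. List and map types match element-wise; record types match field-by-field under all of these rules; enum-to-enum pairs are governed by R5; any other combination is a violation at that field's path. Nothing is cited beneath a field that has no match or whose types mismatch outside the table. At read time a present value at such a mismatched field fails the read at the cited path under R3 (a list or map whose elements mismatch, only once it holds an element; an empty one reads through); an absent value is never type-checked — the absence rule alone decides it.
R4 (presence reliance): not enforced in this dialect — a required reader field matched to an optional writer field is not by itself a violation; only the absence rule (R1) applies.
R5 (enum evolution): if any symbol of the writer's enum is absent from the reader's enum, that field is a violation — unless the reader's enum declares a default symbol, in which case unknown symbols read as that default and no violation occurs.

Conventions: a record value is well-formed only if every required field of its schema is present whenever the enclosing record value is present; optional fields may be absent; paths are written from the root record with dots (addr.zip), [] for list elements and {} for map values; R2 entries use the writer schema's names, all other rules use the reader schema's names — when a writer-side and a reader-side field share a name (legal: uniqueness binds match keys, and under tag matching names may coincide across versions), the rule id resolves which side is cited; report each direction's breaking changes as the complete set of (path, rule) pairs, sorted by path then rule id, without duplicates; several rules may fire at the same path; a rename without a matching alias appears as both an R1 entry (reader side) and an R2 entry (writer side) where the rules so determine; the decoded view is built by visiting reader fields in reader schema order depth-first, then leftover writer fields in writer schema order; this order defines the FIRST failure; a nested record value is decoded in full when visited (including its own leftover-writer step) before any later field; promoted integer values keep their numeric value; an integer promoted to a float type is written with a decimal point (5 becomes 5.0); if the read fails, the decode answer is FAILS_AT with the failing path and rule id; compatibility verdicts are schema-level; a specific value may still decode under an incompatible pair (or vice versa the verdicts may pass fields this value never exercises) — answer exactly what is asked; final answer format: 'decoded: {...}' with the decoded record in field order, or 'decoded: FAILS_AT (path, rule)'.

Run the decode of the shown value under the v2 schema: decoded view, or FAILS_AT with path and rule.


decoded: {"role": null, "factor": 0.25, "blob": null, "height": 3.75, "country": null}

in Event below, arrows point writer -> reader
decoding the Event value with the v2 reader:
  role := null (absent, optional -> null)
  factor := 0.25
  blob := null (absent, optional -> null)
  height := 3.75 (float32 -> float64)
  country := null (absent, optional -> null)
  writer label: reserved -> dropped
  writer payload: reserved -> dropped
  => decoded: {"role": null, "factor": 0.25, "blob": null, "height": 3.75, "country": null}
remaining Event differences; none change what is asked:
  field height in record Event: type float32 changed to float64 (its default is dropped) -> matters for Event compatibility verdicts, not for this value's decode
  enum Color (field role in record Event): symbol HELD added -> fires no rule on Event under this dialect and leaves the result unchanged
  field blob in record Event: tag 3 changed to 16 -> matters for Event compatibility verdicts, not for this value's decode
  field factor in record Event: optional changed to required -> matters for Event compatibility verdicts, not for this value's decode
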